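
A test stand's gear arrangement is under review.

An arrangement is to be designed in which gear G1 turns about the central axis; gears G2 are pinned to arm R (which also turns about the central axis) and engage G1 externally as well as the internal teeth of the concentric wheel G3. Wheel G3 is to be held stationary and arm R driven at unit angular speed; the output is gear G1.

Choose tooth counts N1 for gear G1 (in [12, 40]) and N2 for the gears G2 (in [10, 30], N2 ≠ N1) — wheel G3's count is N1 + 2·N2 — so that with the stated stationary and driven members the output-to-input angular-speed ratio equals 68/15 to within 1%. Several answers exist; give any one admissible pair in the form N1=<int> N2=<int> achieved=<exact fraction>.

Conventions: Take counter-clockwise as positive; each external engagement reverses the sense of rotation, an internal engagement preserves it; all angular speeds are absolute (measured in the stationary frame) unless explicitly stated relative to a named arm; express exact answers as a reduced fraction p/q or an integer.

class = planetary set [ratio 68/15 wanted; Willis about the carrier]
Willis with ω_ring = 0: ω_sun/ω_arm = (N1+N3)/N1; set equal to 68/15  ⇒  N3/N1 = 68/15 − 1 = 53/15
N3 = N1 + 2·N2  ⇒  N2/N1 = (N3/N1 − 1)/2 = (53/15 − 1)/2 = 19/15
smallest multiple with N1 ≥ 12 and N2 ≥ 10: k = 1  ⇒  N1 = 1·15 = 15, N2 = 1·19 = 19 (N1 ≤ 40, N2 ≤ 30, N2 ≠ N1 ✓), N3 = 15 + 2·19 = 53
check: (N1+N3)/N1 with N1 = 15, N3 = 53 gives 68/15; |achieved − target| = 0 ≤ 17/375 ✓

N1=15 N2=19 achieved=68/15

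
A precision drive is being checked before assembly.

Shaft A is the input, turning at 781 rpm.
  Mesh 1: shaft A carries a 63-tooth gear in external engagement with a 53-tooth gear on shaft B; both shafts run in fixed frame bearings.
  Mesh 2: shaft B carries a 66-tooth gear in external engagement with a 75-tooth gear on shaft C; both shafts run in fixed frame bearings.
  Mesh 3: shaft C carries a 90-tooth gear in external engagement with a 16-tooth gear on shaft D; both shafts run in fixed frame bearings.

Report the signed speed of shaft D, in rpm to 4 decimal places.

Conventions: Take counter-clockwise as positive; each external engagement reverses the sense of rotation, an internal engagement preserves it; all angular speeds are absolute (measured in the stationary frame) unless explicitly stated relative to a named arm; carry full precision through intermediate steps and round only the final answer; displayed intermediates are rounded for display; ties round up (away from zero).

topology: fixed-axis compound train — 3 meshes, A→D
mesh 1 [63T→53T]: ω = 781.0000×63/53 = 928.3585 rpm, sense flips to −
mesh 2 [66T→75T]: ω = 928.3585×66/75 = 816.9555 rpm, sense flips to +
mesh 3 [90T→16T]: ω = 816.9555×90/16 = 4595.3745 rpm, sense flips to −
signed output speed = -4595.3745 rpm

-4595.3745 rpm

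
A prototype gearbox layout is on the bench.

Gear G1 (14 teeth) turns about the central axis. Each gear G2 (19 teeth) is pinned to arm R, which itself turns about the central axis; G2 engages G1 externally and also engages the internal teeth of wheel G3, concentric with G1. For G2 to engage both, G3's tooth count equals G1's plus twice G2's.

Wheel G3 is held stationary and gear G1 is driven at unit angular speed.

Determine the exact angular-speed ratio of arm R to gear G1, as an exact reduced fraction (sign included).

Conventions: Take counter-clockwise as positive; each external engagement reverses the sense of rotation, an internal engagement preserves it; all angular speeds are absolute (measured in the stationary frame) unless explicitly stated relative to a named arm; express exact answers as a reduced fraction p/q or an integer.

topology: planetary set — G1 14T / G2 19T / G3 52T, arm = carrier (Willis)
ring teeth: 14 + 2·19 = 52
14(ω_sun−ω_arm) = −52(ω_ring−ω_arm),  ω_ring = 0, ω_sun = 1
14(1−ω_arm) = −52(0−ω_arm)  ⇒  66·ω_arm = 14  ⇒  ω_arm = 7/33
ω_out/ω_in = 7/33

7/33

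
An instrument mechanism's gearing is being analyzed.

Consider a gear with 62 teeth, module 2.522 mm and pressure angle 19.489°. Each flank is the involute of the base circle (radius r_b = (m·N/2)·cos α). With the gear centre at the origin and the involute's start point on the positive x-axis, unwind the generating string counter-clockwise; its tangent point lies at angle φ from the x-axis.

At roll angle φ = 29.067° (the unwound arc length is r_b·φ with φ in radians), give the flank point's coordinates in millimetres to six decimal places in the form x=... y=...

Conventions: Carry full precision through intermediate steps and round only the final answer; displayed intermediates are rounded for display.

single-mesh involute tooth geometry (62T wheel at module 2.522)
pitch radius r_p = m·N/2 = 2.522·62/2 = 78.182000
base radius r_b = r_p·cos α = 78.182000·cos 19.489° = 73.702606
roll angle φ = 29.067° = 0.50731485 rad
x = r_b·(cos φ + φ·sin φ) = 82.585392
y = r_b·(sin φ − φ·cos φ) = 3.125903

x=82.585392 y=3.125903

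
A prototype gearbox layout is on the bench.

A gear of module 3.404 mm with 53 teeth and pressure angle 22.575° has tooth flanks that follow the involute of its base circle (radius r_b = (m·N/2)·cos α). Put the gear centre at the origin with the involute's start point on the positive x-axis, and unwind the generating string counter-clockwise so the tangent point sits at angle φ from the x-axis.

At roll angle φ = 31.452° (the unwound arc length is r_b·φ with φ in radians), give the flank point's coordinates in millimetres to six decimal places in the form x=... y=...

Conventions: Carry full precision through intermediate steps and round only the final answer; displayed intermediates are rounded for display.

x=94.914282 y=4.455811

class = single-mesh tooth geometry [base-circle involute, m = 3.404, 53T]
pitch radius r_p = m·N/2 = 3.404·53/2 = 90.206000
base radius r_b = r_p·cos α = 90.206000·cos 22.575° = 83.294219
roll angle φ = 31.452° = 0.54894096 rad
x = r_b·(cos φ + φ·sin φ) = 94.914282
y = r_b·(sin φ − φ·cos φ) = 4.455811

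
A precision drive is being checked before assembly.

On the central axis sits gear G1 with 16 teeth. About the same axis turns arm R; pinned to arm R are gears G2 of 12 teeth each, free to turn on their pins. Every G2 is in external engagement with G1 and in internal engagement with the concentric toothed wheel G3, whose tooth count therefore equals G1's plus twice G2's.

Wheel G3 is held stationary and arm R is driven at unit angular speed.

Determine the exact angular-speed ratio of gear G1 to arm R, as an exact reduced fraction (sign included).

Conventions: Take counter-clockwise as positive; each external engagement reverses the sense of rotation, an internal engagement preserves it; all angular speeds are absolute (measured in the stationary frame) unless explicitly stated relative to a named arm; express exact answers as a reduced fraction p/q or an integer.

topology: planetary set — G1 16T / G2 12T / G3 40T, arm = carrier (Willis)
ring teeth: 16 + 2·12 = 40
16(ω_sun−ω_arm) = −40(ω_ring−ω_arm),  ω_ring = 0, ω_arm = 1
ω_sun = 1 − (40/16)(0−1) = 7/2
ω_out/ω_in = 7/2

7/2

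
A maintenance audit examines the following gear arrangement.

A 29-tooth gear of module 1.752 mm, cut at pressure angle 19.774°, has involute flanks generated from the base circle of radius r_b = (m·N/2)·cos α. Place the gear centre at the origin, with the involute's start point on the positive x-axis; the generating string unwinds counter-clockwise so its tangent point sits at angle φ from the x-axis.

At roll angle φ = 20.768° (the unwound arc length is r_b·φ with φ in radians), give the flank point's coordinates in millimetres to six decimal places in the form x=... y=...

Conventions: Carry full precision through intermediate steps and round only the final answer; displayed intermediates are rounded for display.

topology: single-mesh involute geometry — m = 1.752, N = 29
pitch radius r_p = m·N/2 = 1.752·29/2 = 25.404000
base radius r_b = r_p·cos α = 25.404000·cos 19.774° = 23.906038
roll angle φ = 20.768° = 0.36246998 rad
x = r_b·(cos φ + φ·sin φ) = 25.425271
y = r_b·(sin φ − φ·cos φ) = 0.374529

x=25.425271 y=0.374529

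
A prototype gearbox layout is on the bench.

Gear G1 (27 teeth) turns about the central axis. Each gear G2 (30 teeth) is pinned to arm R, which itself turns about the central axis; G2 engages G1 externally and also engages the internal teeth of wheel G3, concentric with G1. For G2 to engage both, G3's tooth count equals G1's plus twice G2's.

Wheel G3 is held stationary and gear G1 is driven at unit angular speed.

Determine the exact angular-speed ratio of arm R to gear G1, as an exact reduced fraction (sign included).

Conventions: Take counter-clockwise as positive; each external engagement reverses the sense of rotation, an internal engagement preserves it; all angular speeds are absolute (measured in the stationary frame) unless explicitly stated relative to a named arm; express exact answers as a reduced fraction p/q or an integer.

topology: planetary set — G1 27T / G2 30T / G3 87T, arm = carrier (Willis)
ring teeth: 27 + 2·30 = 87
27(ω_sun−ω_arm) = −87(ω_ring−ω_arm),  ω_ring = 0, ω_sun = 1
27(1−ω_arm) = −87(0−ω_arm)  ⇒  114·ω_arm = 27  ⇒  ω_arm = 9/38
ω_out/ω_in = 9/38

9/38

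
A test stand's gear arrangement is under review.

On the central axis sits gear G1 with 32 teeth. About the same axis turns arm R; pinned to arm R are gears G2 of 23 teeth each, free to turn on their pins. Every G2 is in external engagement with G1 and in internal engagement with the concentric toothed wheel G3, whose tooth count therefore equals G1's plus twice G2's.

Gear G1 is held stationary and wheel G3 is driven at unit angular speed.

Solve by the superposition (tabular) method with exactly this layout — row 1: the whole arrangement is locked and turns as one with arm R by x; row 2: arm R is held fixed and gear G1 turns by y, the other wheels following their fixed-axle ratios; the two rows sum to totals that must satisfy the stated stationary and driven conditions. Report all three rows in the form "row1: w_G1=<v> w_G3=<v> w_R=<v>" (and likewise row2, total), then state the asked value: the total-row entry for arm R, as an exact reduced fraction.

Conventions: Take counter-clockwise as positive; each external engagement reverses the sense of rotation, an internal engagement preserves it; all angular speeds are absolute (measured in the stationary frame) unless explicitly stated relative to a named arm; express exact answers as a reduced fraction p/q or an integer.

class = planetary set [G3 = 32+2·23 = 78; Willis about the carrier]
row 1 — lock + rotate with arm: ω_sun = ω_ring = ω_arm = x
row 2 — arm fixed, fixed-axis ratios: sun y, ring −(32/78)·y, arm 0
boundary: total ω_sun = x + y = 0 and total ω_ring = x − (32/78)·y = 1  ⇒  y = -39/55, x = 39/55
row 2 ring = −(32/78)·(-39/55) = 16/55
totals (row 1 + row 2): sun 39/55 + (-39/55) = 0, ring 39/55 + 16/55 = 1, arm 39/55 + 0 = 39/55
asked cell (total, arm) = 39/55

row1: w_G1=39/55 w_G3=39/55 w_R=39/55
row2: w_G1=-39/55 w_G3=16/55 w_R=0
total: w_G1=0 w_G3=1 w_R=39/55
asked value: 39/55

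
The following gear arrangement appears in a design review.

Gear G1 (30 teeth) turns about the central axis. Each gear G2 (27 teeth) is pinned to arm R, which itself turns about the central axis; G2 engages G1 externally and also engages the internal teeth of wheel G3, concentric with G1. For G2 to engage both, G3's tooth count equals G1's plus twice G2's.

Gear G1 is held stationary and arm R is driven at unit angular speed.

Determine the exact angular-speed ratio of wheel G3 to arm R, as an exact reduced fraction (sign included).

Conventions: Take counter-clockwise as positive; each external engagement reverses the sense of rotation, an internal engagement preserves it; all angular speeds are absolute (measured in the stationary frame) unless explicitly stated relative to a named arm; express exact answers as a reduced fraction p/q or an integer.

class = planetary set [G3 = 30+2·27 = 84; Willis about the carrier]
ring teeth: 30 + 2·27 = 84
30(ω_sun−ω_arm) = −84(ω_ring−ω_arm),  ω_sun = 0, ω_arm = 1
ω_ring = 1 − (30/84)(0−1) = 19/14
ω_out/ω_in = 19/14

19/14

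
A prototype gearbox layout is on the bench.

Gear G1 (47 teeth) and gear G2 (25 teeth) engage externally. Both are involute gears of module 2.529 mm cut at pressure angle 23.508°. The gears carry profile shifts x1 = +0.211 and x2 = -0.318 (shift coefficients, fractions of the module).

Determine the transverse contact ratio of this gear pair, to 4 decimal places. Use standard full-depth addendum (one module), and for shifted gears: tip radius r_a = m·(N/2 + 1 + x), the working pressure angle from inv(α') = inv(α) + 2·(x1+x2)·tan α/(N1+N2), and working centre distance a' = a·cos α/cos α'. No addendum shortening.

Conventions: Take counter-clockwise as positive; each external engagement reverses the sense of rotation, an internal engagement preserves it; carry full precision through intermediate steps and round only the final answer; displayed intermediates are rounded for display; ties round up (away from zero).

recognized (one external pair, fixed centres): single-mesh tooth geometry, m = 2.529, N1 = 47, N2 = 25
base radii: r_b1 = 54.498946, r_b2 = 28.988801
tip radii: r_a1 = 62.494119, r_a2 = 33.337278
inv(α') = inv(23.508°) + 2·(+0.211-0.318)·tan α/(47+25) = 0.02339356  ⇒  α' = 23.10896°
a' = a·cos α / cos α' = 91.0440·cos 23.508°/cos 23.10896° = 90.771219
action lengths: √(r_a1²−r_b1²) = 30.583979, √(r_a2²−r_b2²) = 16.462792
base pitch p_b = π·m·cos α = 7.285680
CR = (30.583979 + 16.462792 − 90.771219·sin 23.10896°)/7.285680 = 1.567567
contact ratio ≈ 1.5676

1.5676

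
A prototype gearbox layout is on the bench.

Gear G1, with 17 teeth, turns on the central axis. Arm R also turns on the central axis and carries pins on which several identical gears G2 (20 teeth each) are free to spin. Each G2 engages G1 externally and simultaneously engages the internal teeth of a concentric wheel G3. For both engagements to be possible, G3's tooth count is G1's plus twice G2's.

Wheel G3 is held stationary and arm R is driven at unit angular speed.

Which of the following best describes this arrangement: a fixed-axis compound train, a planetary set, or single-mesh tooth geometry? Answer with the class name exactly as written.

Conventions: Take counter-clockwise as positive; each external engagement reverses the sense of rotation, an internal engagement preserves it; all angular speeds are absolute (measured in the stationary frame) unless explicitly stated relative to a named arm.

planetary set

recognized (axles ride arm R): planetary set, 17/20/57 teeth
classification: planetary set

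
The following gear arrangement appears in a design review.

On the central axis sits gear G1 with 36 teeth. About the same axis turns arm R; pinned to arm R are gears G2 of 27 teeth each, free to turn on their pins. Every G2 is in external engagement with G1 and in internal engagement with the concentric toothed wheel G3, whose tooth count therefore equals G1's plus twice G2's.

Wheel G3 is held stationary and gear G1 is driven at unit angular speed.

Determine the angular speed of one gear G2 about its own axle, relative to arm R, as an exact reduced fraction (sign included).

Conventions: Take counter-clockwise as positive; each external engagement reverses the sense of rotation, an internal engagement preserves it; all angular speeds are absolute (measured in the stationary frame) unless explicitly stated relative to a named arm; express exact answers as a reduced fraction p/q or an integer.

recognized (axles ride arm R): planetary set, 36/27/90 teeth
ring teeth: 36 + 2·27 = 90
36(ω_sun−ω_arm) = −90(ω_ring−ω_arm),  ω_ring = 0, ω_sun = 1
36(1−ω_arm) = −90(0−ω_arm)  ⇒  126·ω_arm = 36  ⇒  ω_arm = 2/7
sun–planet mesh: 36·(1−2/7) = −27·(ω_p−ω_arm)  ⇒  ω_p−ω_arm = -20/21
exact speed ratio = -20/21

-20/21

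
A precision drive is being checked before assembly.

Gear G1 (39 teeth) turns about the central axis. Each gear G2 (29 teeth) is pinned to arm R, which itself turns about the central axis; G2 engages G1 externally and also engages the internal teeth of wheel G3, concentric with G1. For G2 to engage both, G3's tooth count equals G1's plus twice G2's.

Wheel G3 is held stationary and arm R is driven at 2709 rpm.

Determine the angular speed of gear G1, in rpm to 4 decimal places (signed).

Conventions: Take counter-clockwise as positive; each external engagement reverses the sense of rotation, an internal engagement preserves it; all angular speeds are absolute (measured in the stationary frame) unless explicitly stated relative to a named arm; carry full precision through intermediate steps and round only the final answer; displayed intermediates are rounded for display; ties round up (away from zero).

topology: planetary set — G1 39T / G2 29T / G3 97T, arm = carrier (Willis)
normalise by the input: solve with ω_arm = 1, then scale by 2709 rpm
ring teeth: 39 + 2·29 = 97
39(ω_sun−ω_arm) = −97(ω_ring−ω_arm),  ω_ring = 0, ω_arm = 1
ω_sun = 1 − (97/39)(0−1) = 136/39
scale: ω_sun = 136/39 × 2709 rpm = +9446.7692 rpm

+9446.7692 rpm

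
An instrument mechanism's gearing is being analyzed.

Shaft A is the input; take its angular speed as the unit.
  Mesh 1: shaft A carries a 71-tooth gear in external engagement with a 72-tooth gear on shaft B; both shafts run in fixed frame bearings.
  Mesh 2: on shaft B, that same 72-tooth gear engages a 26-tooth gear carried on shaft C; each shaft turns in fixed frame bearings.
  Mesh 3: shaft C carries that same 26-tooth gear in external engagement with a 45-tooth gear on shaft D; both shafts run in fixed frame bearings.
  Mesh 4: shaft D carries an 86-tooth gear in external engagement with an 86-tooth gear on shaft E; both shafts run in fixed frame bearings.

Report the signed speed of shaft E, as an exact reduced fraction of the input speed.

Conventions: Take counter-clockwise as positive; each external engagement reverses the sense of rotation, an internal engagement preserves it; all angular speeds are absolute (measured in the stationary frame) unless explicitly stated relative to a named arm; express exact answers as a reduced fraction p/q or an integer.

4-mesh fixed-axis compound train (all bearings frame-fixed)
mesh 1 [71T→72T]: |ω|/ω_in = 1×71/72 = 71/72, sense flips to −
mesh 2 [72T→26T]: |ω|/ω_in = (71/72)×72/26 = 71/26, sense flips to +
mesh 3 [26T→45T]: |ω|/ω_in = (71/26)×26/45 = 71/45, sense flips to −
mesh 4 [86T→86T]: |ω|/ω_in = (71/45)×86/86 = 71/45, sense flips to +
signed output speed (× input speed) = 71/45

71/45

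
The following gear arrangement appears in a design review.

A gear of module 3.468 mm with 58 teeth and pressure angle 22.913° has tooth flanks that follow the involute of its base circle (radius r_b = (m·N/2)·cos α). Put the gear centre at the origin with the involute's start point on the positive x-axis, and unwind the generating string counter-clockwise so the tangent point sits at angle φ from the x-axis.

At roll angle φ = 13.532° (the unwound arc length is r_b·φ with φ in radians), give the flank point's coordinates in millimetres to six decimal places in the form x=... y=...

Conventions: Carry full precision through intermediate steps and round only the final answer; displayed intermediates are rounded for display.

x=95.184295 y=0.404534

topology: single-mesh involute geometry — m = 3.468, N = 58
pitch radius r_p = m·N/2 = 3.468·58/2 = 100.572000
base radius r_b = r_p·cos α = 100.572000·cos 22.913° = 92.636577
roll angle φ = 13.532° = 0.23617795 rad
x = r_b·(cos φ + φ·sin φ) = 95.184295
y = r_b·(sin φ − φ·cos φ) = 0.404534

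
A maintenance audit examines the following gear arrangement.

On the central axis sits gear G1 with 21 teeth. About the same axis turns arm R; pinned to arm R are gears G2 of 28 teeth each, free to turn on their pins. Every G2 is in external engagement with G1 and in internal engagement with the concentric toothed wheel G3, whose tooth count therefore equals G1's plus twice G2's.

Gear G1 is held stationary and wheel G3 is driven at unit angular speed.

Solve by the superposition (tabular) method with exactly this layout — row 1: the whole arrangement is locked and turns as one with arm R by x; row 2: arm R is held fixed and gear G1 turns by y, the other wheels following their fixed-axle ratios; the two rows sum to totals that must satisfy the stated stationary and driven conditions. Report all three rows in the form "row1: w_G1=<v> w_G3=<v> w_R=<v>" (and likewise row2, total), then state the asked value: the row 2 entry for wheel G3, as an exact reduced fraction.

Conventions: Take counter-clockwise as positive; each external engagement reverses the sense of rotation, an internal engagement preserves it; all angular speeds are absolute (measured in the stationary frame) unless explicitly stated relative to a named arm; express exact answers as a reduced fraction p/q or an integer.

row1: w_G1=11/14 w_G3=11/14 w_R=11/14
row2: w_G1=-11/14 w_G3=3/14 w_R=0
total: w_G1=0 w_G3=1 w_R=11/14
asked value: 3/14

class = planetary set [G3 = 21+2·28 = 77; Willis about the carrier]
row 1 (train locked, turned with arm): all members turn x
row 2: sun turns y, ring = −(21/77)·y, arm 0
boundary: total ω_sun = x + y = 0 and total ω_ring = x − (21/77)·y = 1  ⇒  y = -11/14, x = 11/14
row 2 ring = −(21/77)·(-11/14) = 3/14
totals (row 1 + row 2): sun 11/14 + (-11/14) = 0, ring 11/14 + 3/14 = 1, arm 11/14 + 0 = 11/14
asked cell (row2, ring) = 3/14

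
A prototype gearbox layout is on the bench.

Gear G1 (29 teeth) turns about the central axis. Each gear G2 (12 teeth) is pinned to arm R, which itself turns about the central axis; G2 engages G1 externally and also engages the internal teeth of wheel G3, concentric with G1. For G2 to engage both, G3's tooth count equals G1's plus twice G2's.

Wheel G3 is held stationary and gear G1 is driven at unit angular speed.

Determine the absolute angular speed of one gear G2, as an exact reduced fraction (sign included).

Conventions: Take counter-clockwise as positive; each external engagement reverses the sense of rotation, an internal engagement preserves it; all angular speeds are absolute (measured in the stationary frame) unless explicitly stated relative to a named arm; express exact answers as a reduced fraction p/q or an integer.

-29/24

planetary set (29T centre, 12T on arm, 53T internal) — Willis relation
ring teeth: 29 + 2·12 = 53
29(ω_sun−ω_arm) = −53(ω_ring−ω_arm),  ω_ring = 0, ω_sun = 1
29(1−ω_arm) = −53(0−ω_arm)  ⇒  82·ω_arm = 29  ⇒  ω_arm = 29/82
sun–planet mesh: 29·(1−29/82) = −12·(ω_p−ω_arm)  ⇒  ω_p−ω_arm = -1537/984
ω_p = 29/82 − 1537/984 = -29/24
exact speed ratio = -29/24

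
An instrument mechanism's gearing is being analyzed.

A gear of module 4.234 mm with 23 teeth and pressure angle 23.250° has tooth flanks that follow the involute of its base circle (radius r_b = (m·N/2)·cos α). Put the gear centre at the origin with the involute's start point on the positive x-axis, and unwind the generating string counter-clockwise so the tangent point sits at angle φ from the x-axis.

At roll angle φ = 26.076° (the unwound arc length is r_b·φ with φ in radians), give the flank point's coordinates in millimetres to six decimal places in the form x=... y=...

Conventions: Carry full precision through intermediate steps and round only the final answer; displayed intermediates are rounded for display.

x=49.132805 y=1.376820

class = single-mesh tooth geometry [base-circle involute, m = 4.234, 23T]
pitch radius r_p = m·N/2 = 4.234·23/2 = 48.691000
base radius r_b = r_p·cos α = 48.691000·cos 23.250° = 44.736863
roll angle φ = 26.076° = 0.45511206 rad
x = r_b·(cos φ + φ·sin φ) = 49.132805
y = r_b·(sin φ − φ·cos φ) = 1.376820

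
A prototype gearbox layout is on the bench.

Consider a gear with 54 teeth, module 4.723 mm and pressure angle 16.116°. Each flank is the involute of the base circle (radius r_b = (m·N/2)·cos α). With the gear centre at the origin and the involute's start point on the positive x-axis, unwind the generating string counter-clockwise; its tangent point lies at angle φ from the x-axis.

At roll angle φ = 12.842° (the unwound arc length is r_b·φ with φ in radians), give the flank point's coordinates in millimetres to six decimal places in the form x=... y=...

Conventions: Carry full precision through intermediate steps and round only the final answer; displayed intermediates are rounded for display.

recognized (one wheel, involute flank): single-mesh tooth geometry, m = 4.723, N = 54
pitch radius r_p = m·N/2 = 4.723·54/2 = 127.521000
base radius r_b = r_p·cos α = 127.521000·cos 16.116° = 122.509638
roll angle φ = 12.842° = 0.22413518 rad
x = r_b·(cos φ + φ·sin φ) = 125.548331
y = r_b·(sin φ − φ·cos φ) = 0.457505

x=125.548331 y=0.457505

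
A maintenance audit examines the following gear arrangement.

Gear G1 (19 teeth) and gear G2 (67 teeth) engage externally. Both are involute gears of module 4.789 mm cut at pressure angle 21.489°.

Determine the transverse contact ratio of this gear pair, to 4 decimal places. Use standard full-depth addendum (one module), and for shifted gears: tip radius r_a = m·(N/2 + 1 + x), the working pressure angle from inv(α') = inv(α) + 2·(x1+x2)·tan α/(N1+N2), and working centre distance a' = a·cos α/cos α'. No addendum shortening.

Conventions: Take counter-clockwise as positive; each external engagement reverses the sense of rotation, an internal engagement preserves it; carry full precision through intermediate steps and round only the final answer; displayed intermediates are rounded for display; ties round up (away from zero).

1.6078

single-mesh involute tooth geometry (19T engaging 67T at module 4.789)
base radii: r_b1 = 42.333013, r_b2 = 149.279572
tip radii: r_a1 = 50.284500, r_a2 = 165.220500
no profile shift: α' = α, a' = a
action lengths: √(r_a1²−r_b1²) = 27.137556, √(r_a2²−r_b2²) = 70.805530
base pitch p_b = π·m·cos α = 13.999272
CR = (27.137556 + 70.805530 − 205.927000·sin 21.48900°)/13.999272 = 1.607753
contact ratio ≈ 1.6078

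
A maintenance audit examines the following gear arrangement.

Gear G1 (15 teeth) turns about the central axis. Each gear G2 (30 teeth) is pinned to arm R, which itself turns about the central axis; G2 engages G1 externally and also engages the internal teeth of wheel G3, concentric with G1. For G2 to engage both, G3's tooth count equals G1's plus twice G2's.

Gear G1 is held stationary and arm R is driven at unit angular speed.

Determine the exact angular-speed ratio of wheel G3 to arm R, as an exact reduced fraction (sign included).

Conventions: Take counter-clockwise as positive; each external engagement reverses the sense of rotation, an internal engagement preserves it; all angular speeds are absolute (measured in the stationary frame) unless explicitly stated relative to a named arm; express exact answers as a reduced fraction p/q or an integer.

6/5

topology: planetary set — G1 15T / G2 30T / G3 75T, arm = carrier (Willis)
ring teeth: 15 + 2·30 = 75
15(ω_sun−ω_arm) = −75(ω_ring−ω_arm),  ω_sun = 0, ω_arm = 1
ω_ring = 1 − (15/75)(0−1) = 6/5
ω_out/ω_in = 6/5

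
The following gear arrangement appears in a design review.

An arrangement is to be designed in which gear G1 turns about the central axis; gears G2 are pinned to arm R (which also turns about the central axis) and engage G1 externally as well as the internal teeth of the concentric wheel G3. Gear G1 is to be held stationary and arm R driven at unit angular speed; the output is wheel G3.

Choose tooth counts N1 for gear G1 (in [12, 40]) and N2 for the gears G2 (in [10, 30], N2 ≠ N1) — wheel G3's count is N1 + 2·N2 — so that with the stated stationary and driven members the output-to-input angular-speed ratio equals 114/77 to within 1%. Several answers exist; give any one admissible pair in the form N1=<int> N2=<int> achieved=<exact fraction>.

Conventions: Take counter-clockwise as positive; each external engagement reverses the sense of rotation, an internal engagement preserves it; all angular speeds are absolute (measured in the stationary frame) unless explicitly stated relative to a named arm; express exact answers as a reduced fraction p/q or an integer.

planetary set to be sized for 114/77 (Willis relation)
Willis with ω_sun = 0: ω_ring/ω_arm = (N1+N3)/N3; set equal to 114/77  ⇒  N3/N1 = 1/(114/77 − 1) = 77/37
N3 = N1 + 2·N2  ⇒  N2/N1 = (N3/N1 − 1)/2 = (77/37 − 1)/2 = 20/37
smallest multiple with N1 ≥ 12 and N2 ≥ 10: k = 1  ⇒  N1 = 1·37 = 37, N2 = 1·20 = 20 (N1 ≤ 40, N2 ≤ 30, N2 ≠ N1 ✓), N3 = 37 + 2·20 = 77
check: (N1+N3)/N3 with N1 = 37, N3 = 77 gives 114/77; |achieved − target| = 0 ≤ 57/3850 ✓

N1=37 N2=20 achieved=114/77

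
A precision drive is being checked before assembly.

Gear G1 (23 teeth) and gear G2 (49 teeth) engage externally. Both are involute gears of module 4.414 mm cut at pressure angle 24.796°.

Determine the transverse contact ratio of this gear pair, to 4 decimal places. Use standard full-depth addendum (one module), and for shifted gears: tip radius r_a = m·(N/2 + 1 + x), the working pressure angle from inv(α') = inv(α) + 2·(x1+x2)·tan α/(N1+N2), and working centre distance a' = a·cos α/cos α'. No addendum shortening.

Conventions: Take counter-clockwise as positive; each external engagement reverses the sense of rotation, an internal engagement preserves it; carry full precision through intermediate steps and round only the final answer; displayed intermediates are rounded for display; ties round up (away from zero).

recognized (one external pair, fixed centres): single-mesh tooth geometry, m = 4.414, N1 = 23, N2 = 49
base radii: r_b1 = 46.081179, r_b2 = 98.172946
tip radii: r_a1 = 55.175000, r_a2 = 112.557000
no profile shift: α' = α, a' = a
action lengths: √(r_a1²−r_b1²) = 30.344778, √(r_a2²−r_b2²) = 55.055888
base pitch p_b = π·m·cos α = 12.588547
CR = (30.344778 + 55.055888 − 158.904000·sin 24.79600°)/12.588547 = 1.490094
contact ratio ≈ 1.4901

1.4901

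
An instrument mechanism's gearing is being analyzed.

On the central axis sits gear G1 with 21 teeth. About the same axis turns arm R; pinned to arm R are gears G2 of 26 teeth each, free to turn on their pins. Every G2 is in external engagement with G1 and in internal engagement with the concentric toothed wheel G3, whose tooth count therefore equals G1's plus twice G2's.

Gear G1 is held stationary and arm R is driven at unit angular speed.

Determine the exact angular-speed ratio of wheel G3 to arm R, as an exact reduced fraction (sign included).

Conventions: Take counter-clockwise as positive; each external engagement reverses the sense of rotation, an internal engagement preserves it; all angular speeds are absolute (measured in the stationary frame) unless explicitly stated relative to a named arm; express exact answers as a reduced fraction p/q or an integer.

planetary set (21T centre, 26T on arm, 73T internal) — Willis relation
ring teeth: 21 + 2·26 = 73
21(ω_sun−ω_arm) = −73(ω_ring−ω_arm),  ω_sun = 0, ω_arm = 1
ω_ring = 1 − (21/73)(0−1) = 94/73
ω_out/ω_in = 94/73

94/73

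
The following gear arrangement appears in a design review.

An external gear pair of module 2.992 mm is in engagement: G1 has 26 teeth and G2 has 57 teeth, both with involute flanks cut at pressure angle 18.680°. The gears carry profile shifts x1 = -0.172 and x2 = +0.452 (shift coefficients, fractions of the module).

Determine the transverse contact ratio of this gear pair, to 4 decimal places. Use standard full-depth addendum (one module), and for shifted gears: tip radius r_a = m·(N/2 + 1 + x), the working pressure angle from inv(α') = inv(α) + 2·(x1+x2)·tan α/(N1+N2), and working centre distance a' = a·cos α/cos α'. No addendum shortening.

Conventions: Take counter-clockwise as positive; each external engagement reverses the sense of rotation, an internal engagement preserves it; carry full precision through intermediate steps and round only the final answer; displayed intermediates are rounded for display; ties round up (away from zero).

recognized (one external pair, fixed centres): single-mesh tooth geometry, m = 2.992, N1 = 26, N2 = 57
base radii: r_b1 = 36.847042, r_b2 = 80.780053
tip radii: r_a1 = 41.373376, r_a2 = 89.616384
inv(α') = inv(18.680°) + 2·(-0.172+0.452)·tan α/(26+57) = 0.01434591  ⇒  α' = 19.75522°
a' = a·cos α / cos α' = 124.1680·cos 18.680°/cos 19.75522° = 124.982940
action lengths: √(r_a1²−r_b1²) = 18.816263, √(r_a2²−r_b2²) = 38.803084
base pitch p_b = π·m·cos α = 8.904492
CR = (18.816263 + 38.803084 − 124.982940·sin 19.75522°)/8.904492 = 1.726634
contact ratio ≈ 1.7266

1.7266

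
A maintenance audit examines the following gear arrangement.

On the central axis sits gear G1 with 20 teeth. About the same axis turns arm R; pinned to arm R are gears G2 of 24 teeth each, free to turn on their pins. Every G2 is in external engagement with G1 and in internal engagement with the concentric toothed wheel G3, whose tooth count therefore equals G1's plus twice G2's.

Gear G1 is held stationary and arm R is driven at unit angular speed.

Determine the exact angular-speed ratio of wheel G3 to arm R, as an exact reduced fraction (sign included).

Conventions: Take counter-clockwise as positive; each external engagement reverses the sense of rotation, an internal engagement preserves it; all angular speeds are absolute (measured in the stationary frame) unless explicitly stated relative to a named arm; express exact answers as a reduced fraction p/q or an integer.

topology: planetary set — G1 20T / G2 24T / G3 68T, arm = carrier (Willis)
ring teeth: 20 + 2·24 = 68
20(ω_sun−ω_arm) = −68(ω_ring−ω_arm),  ω_sun = 0, ω_arm = 1
ω_ring = 1 − (20/68)(0−1) = 22/17
ω_out/ω_in = 22/17

22/17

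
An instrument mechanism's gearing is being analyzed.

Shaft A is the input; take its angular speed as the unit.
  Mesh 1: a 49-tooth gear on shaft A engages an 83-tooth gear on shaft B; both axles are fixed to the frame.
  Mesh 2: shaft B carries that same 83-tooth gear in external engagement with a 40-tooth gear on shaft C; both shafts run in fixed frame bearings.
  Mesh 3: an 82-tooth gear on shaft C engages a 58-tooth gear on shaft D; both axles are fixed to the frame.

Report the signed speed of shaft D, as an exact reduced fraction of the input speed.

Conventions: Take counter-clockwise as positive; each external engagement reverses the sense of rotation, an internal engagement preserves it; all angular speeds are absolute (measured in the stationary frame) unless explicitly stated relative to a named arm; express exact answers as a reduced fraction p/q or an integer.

-2009/1160

3-mesh fixed-axis compound train (all bearings frame-fixed)
mesh 1 [49T→83T]: |ω|/ω_in = 1×49/83 = 49/83, sense flips to −
mesh 2 [83T→40T]: |ω|/ω_in = (49/83)×83/40 = 49/40, sense flips to +
mesh 3 [82T→58T]: |ω|/ω_in = (49/40)×82/58 = 2009/1160, sense flips to −
signed output speed (× input speed) = -2009/1160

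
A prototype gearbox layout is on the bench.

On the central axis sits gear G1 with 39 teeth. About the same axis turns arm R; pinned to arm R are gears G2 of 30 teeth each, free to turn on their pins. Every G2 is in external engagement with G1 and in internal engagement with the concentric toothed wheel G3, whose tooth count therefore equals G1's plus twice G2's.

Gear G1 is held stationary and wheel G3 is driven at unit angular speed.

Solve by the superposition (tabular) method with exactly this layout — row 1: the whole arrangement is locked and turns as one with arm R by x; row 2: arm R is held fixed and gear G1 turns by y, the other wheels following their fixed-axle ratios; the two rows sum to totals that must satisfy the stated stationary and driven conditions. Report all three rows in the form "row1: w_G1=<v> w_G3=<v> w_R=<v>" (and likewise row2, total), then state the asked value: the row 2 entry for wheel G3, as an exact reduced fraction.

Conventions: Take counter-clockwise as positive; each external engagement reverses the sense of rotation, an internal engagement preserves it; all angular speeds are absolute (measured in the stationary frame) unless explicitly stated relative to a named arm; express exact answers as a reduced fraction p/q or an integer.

recognized (axles ride arm R): planetary set, 39/30/99 teeth
superposition row 1 [locked train]: every member turns x
superposition row 2 [arm held]: sun y, ring −(39/99)·y, arm 0
boundary: total ω_sun = x + y = 0 and total ω_ring = x − (39/99)·y = 1  ⇒  y = -33/46, x = 33/46
row 2 ring = −(39/99)·(-33/46) = 13/46
totals (row 1 + row 2): sun 33/46 + (-33/46) = 0, ring 33/46 + 13/46 = 1, arm 33/46 + 0 = 33/46
asked cell (row2, ring) = 13/46

row1: w_G1=33/46 w_G3=33/46 w_R=33/46
row2: w_G1=-33/46 w_G3=13/46 w_R=0
total: w_G1=0 w_G3=1 w_R=33/46
asked value: 13/46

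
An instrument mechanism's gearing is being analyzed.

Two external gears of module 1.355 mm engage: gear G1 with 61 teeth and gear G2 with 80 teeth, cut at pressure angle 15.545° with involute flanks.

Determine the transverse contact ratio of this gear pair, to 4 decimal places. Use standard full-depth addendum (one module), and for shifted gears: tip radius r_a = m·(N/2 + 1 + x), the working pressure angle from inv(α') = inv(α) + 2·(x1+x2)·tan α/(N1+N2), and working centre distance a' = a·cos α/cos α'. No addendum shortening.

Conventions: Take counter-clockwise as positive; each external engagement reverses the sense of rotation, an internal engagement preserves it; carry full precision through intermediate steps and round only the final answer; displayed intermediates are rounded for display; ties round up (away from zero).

2.1320

class = single-mesh tooth geometry [involute pair 61T × 80T, m = 1.355]
base radii: r_b1 = 39.815751, r_b2 = 52.217378
tip radii: r_a1 = 42.682500, r_a2 = 55.555000
no profile shift: α' = α, a' = a
action lengths: √(r_a1²−r_b1²) = 15.378614, √(r_a2²−r_b2²) = 18.965848
base pitch p_b = π·m·cos α = 4.101143
CR = (15.378614 + 18.965848 − 95.527500·sin 15.54500°)/4.101143 = 2.131981
contact ratio ≈ 2.1320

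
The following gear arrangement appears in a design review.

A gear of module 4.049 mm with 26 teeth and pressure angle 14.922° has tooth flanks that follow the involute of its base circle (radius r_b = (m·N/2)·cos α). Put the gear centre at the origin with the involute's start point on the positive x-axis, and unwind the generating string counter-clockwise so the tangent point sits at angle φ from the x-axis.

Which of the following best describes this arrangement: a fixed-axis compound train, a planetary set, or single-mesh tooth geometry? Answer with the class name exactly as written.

class = single-mesh tooth geometry [base-circle involute, m = 4.049, 26T]
classification: single-mesh tooth geometry

single-mesh tooth geometry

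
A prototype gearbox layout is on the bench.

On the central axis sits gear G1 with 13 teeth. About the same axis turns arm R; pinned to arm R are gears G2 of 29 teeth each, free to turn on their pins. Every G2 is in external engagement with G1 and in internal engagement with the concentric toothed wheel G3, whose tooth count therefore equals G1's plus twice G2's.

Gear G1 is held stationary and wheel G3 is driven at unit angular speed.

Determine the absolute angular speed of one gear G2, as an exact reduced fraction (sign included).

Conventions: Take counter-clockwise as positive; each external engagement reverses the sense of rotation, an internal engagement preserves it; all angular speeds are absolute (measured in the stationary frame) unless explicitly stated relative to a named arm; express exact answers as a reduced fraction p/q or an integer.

71/58

planetary set (13T centre, 29T on arm, 71T internal) — Willis relation
ring teeth: 13 + 2·29 = 71
13(ω_sun−ω_arm) = −71(ω_ring−ω_arm),  ω_sun = 0, ω_ring = 1
13(0−ω_arm) = −71(1−ω_arm)  ⇒  84·ω_arm = 71  ⇒  ω_arm = 71/84
sun–planet mesh: 13·(0−71/84) = −29·(ω_p−ω_arm)  ⇒  ω_p−ω_arm = 923/2436
ω_p = 71/84 + 923/2436 = 71/58
exact speed ratio = 71/58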